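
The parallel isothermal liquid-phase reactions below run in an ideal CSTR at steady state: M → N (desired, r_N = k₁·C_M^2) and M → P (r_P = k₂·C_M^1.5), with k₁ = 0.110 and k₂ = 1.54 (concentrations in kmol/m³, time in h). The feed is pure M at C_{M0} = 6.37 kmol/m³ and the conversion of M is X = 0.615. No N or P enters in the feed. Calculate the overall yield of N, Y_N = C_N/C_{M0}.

0.0619

Exit C_M = C_{M0}(1−X) = 6.37×0.385 = 2.452 kmol/m³.
A CSTR operates uniformly at the exit composition, giving r_N = 0.6616 and r_P = 5.915 (each k·C_M^n at C_M = 2.452).
Fraction of consumed M going to N: r_N/(r_N+r_P) = 0.1006.
C_N = 0.1006·C_{M0}·X = 0.1006×6.37×0.615 = 0.394 kmol/m³; Y_N = C_N/C_{M0} = 0.0619.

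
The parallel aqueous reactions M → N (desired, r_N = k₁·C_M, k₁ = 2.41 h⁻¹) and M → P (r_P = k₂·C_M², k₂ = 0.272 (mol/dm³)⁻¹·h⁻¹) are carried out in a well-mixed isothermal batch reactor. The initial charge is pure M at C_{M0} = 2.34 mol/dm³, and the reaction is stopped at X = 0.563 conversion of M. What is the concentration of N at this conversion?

1.11 mol/dm³

C_M = C_{M0}(1−X) = 1.023 mol/dm³.
Along a PFR/batch, dC_N/dC_M = −r_N/(r_N+r_P) = −k₁/(k₁+k₂·C_M).
Integrating from C_{M0} to C_M: C_N = (2.41/0.272)·ln[(2.41+0.272·2.34)/(2.41+0.272·1.02)] = 8.860·ln(3.046/2.688) = 1.109 mol/dm³.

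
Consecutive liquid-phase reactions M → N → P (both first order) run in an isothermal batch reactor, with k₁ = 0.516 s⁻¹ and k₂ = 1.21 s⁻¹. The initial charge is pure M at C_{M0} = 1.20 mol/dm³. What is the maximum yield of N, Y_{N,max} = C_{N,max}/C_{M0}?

Evaluating C_N at t_opt = ln(k₂/k₁)/(k₂−k₁) gives C_{N,max}/C_{M0} = (k₁/k₂)^[k₂/(k₂−k₁)].
= (0.516/1.21)^(1.21/(1.21−0.516)) = (0.4264)^(1.744) = 0.2263.

0.226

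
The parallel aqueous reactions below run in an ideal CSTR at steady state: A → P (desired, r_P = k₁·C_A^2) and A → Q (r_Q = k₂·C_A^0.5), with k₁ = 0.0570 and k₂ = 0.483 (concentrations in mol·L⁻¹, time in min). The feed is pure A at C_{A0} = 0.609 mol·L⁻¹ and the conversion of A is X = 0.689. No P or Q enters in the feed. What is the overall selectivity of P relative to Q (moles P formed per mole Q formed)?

0.00973

Exit C_A = C_{A0}(1−X) = 0.609×0.311 = 0.1894 mol·L⁻¹.
Rates in a CSTR are evaluated at the outlet concentration: r_P = 0.0570×0.1894^2 = 0.002045, r_Q = 0.483×0.1894^0.5 = 0.2102.
Overall selectivity = C_P/C_Q = r_Pτ/(r_Qτ) = r_P/r_Q = 0.00973.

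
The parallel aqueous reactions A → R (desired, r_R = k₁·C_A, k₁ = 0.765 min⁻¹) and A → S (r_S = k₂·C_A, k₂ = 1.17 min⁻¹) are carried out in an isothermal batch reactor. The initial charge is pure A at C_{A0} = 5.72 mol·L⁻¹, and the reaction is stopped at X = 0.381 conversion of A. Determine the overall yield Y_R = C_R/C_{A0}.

0.151

C_A = C_{A0}(1−X) = 3.541 mol·L⁻¹.
Both paths are first order in A, so the instantaneous fraction to R is constant: dC_R/d(−C_A) = k₁/(k₁+k₂) = 0.3953.
C_R = 0.3953·(C_{A0}−C_A) = 0.3953×2.179 = 0.862 mol·L⁻¹.
Y_R = C_R/C_{A0} = 0.8616/5.72 = 0.151.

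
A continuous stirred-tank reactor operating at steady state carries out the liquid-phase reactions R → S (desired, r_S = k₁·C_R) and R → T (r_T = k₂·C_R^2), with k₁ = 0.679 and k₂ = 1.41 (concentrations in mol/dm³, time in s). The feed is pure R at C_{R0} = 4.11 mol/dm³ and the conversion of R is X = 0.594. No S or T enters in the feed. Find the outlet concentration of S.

0.547 mol/dm³

Exit C_R = C_{R0}(1−X) = 4.11×0.406 = 1.669 mol/dm³.
Rates in a CSTR are evaluated at the outlet concentration: r_S = 0.679×1.669 = 1.133, r_T = 1.41×1.669^2 = 3.926.
Fraction of consumed R going to S: r_S/(r_S+r_T) = 0.2240.
C_S = 0.2240·C_{R0}·X = 0.2240×4.11×0.594 = 0.547 mol/dm³.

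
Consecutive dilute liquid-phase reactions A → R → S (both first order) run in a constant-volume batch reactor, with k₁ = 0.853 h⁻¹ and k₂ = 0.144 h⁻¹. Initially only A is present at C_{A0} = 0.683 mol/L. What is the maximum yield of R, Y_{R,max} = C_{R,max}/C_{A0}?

For a first-order series the maximum intermediate yield is C_{R,max}/C_{A0} = (k₁/k₂)^[k₂/(k₂−k₁)].
= (0.853/0.144)^(0.144/(0.144−0.853)) = (5.924)^(-0.2031) = 0.6968.

0.697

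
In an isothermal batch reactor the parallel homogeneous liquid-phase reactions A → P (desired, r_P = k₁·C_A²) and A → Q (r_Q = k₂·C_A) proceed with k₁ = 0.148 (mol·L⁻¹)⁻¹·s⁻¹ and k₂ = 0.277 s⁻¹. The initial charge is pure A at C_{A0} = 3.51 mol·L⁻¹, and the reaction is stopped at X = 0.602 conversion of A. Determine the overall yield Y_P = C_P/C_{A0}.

C_A = C_{A0}(1−X) = 1.397 mol·L⁻¹.
Along a PFR/batch, dC_Q/dC_A = −r_Q/(r_P+r_Q) = −k₂/(k₂+k₁·C_A).
Integrating from C_{A0} to C_A: C_Q = (0.277/0.148)·ln[(0.277+0.148·3.51)/(0.277+0.148·1.40)] = 1.872·ln(0.7965/0.4838) = 0.9332 mol·L⁻¹.
Then C_P = (C_{A0}−C_A) − C_Q = 2.113 − 0.9332 = 1.180 mol·L⁻¹.
Y_P = C_P/C_{A0} = 1.180/3.51 = 0.336.

0.336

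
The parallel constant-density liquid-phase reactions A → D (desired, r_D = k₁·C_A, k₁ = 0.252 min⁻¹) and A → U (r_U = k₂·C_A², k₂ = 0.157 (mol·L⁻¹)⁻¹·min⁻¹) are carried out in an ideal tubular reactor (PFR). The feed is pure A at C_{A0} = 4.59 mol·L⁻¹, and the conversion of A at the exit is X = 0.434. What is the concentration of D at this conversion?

0.623 mol·L⁻¹

C_A = C_{A0}(1−X) = 2.598 mol·L⁻¹.
Along a PFR/batch, dC_D/dC_A = −r_D/(r_D+r_U) = −k₁/(k₁+k₂·C_A).
Integrating from C_{A0} to C_A: C_D = (0.252/0.157)·ln[(0.252+0.157·4.59)/(0.252+0.157·2.60)] = 1.605·ln(0.9726/0.6599) = 0.6227 mol·L⁻¹.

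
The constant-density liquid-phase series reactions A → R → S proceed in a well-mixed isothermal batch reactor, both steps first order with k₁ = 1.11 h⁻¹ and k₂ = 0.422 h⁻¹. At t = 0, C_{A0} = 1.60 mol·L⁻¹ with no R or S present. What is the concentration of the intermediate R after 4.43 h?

For first-order series with pure A initially, C_R(t) = k₁C_{A0}/(k₂−k₁)·(e^(−k₁t) − e^(−k₂t)).
e^(−k₁t) = e^(−1.11×4.43) = e^(−4.917) = 0.007319; e^(−k₂t) = e^(−1.869) = 0.1542.
C_R = 1.11×1.60/(0.422−1.11) × (0.007319−0.1542) = (-2.581)×(-0.1469) = 0.3792 mol·L⁻¹.

0.379 mol·L⁻¹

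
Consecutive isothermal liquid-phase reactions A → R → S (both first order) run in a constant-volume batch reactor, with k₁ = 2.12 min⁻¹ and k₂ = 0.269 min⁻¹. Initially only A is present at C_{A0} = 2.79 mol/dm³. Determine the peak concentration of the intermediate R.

2.07 mol/dm³

For a first-order series the maximum intermediate yield is C_{R,max}/C_{A0} = (k₁/k₂)^[k₂/(k₂−k₁)].
= (2.12/0.269)^(0.269/(0.269−2.12)) = (7.881)^(-0.1453) = 0.7408.
C_{R,max} = 0.7408×2.79 = 2.07 mol/dm³.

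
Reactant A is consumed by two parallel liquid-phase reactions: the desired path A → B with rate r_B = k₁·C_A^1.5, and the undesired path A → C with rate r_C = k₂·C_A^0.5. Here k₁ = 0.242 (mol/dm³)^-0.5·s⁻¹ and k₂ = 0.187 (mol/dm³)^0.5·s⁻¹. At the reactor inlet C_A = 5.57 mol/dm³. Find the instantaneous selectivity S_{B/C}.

7.21

S_{B/C} = r_B/r_C = (k₁·C_A^1.5)/(k₂·C_A^0.5) = (k₁/k₂)·C_A.
= (0.242×5.570^1.5) / (0.187×5.570^0.5) = 3.181/0.4413 = 7.21.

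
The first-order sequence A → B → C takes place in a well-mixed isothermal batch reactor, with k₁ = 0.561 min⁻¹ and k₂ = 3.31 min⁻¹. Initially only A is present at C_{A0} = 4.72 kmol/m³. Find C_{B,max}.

0.557 kmol/m³

For a first-order series the maximum intermediate yield is C_{B,max}/C_{A0} = (k₁/k₂)^[k₂/(k₂−k₁)].
= (0.561/3.31)^(3.31/(3.31−0.561)) = (0.1695)^(1.204) = 0.1180.
C_{B,max} = 0.1180×4.72 = 0.557 kmol/m³.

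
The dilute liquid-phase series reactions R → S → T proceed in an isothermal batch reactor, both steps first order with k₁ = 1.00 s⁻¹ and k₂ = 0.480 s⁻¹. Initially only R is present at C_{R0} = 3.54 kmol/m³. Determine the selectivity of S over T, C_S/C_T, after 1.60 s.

Solving the coupled first-order balances gives C_S(t) = [k₁/(k₂−k₁)]·C_{R0}·(e^(−k₁t) − e^(−k₂t)).
e^(−k₁t) = e^(−1.00×1.60) = e^(−1.600) = 0.2019; e^(−k₂t) = e^(−0.7680) = 0.4639.
C_S = 1.00×3.54/(0.480−1.00) × (0.2019−0.4639) = (-6.808)×(-0.2620) = 1.784 kmol/m³.
C_R = C_{R0}e^(−k₁t) = 0.7147 kmol/m³, so C_T = C_{R0}−C_R−C_S = 1.041 kmol/m³; C_S/C_T = 1.71.

1.71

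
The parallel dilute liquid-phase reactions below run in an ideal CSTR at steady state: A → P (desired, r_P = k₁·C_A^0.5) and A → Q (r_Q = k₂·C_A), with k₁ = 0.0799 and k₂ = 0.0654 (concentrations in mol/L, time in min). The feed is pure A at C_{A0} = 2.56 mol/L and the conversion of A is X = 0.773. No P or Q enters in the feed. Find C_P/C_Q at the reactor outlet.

1.60

Exit C_A = C_{A0}(1−X) = 2.56×0.227 = 0.5811 mol/L.
Rates in a CSTR are evaluated at the outlet concentration: r_P = 0.0799×0.5811^0.5 = 0.06091, r_Q = 0.0654×0.5811 = 0.03801.
Overall selectivity = C_P/C_Q = r_Pτ/(r_Qτ) = r_P/r_Q = 1.60.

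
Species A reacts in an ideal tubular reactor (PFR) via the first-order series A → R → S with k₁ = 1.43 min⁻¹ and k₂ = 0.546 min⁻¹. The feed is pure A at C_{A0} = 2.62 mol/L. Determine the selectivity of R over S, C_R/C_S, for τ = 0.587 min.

5.13

Solving the coupled first-order balances gives C_R(τ) = [k₁/(k₂−k₁)]·C_{A0}·(e^(−k₁τ) − e^(−k₂τ)).
e^(−k₁τ) = e^(−1.43×0.587) = e^(−0.8394) = 0.4320; e^(−k₂τ) = e^(−0.3205) = 0.7258.
C_R = 1.43×2.62/(0.546−1.43) × (0.4320−0.7258) = (-4.238)×(-0.2938) = 1.245 mol/L.
C_A = C_{A0}e^(−k₁τ) = 1.132 mol/L, so C_S = C_{A0}−C_A−C_R = 0.2430 mol/L; C_R/C_S = 5.13.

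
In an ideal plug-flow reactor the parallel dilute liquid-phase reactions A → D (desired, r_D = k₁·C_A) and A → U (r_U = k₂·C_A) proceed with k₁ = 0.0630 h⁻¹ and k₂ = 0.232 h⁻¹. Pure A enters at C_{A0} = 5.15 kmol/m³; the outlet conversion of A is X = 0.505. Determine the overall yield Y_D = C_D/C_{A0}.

C_A = C_{A0}(1−X) = 2.549 kmol/m³.
Both paths are first order in A, so the instantaneous fraction to D is constant: dC_D/d(−C_A) = k₁/(k₁+k₂) = 0.2136.
C_D = 0.2136·(C_{A0}−C_A) = 0.2136×2.601 = 0.555 kmol/m³.
Y_D = C_D/C_{A0} = 0.5554/5.15 = 0.108.

0.108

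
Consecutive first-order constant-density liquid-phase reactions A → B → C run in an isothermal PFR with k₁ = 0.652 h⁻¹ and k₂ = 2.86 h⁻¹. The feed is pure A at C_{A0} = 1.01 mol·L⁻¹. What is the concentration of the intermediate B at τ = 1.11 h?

Solving the coupled first-order balances gives C_B(τ) = [k₁/(k₂−k₁)]·C_{A0}·(e^(−k₁τ) − e^(−k₂τ)).
e^(−k₁τ) = e^(−0.652×1.11) = e^(−0.7237) = 0.4849; e^(−k₂τ) = e^(−3.175) = 0.04181.
C_B = 0.652×1.01/(2.86−0.652) × (0.4849−0.04181) = 0.2982×0.4431 = 0.1322 mol·L⁻¹.

0.132 mol·L⁻¹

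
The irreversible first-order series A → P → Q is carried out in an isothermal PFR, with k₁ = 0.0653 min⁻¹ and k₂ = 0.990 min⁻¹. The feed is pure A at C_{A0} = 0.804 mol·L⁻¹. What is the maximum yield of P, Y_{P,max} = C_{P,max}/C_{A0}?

0.0544

At the optimum, C_{P,max}/C_{A0} = (k₁/k₂)^[k₂/(k₂−k₁)].
= (0.0653/0.990)^(0.990/(0.990−0.0653)) = (0.06596)^(1.071) = 0.05444.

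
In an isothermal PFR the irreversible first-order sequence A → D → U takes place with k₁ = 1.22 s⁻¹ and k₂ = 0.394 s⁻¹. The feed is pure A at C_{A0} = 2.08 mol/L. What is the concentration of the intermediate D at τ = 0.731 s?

For first-order series with pure A initially, C_D(τ) = k₁C_{A0}/(k₂−k₁)·(e^(−k₁τ) − e^(−k₂τ)).
e^(−k₁τ) = e^(−1.22×0.731) = e^(−0.8918) = 0.4099; e^(−k₂τ) = e^(−0.2880) = 0.7498.
C_D = 1.22×2.08/(0.394−1.22) × (0.4099−0.7498) = (-3.072)×(-0.3398) = 1.044 mol/L.

1.04 mol/L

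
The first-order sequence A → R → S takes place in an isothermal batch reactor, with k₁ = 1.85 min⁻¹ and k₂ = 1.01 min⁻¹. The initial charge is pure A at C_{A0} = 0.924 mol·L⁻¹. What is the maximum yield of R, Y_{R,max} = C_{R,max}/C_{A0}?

0.483

For a first-order series the maximum intermediate yield is C_{R,max}/C_{A0} = (k₁/k₂)^[k₂/(k₂−k₁)].
= (1.85/1.01)^(1.01/(1.01−1.85)) = (1.832)^(-1.202) = 0.4830.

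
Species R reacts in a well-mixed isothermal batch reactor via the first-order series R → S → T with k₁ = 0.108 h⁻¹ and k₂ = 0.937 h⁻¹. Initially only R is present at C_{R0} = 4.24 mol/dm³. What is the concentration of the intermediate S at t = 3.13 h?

For first-order series with pure R initially, C_S(t) = k₁C_{R0}/(k₂−k₁)·(e^(−k₁t) − e^(−k₂t)).
e^(−k₁t) = e^(−0.108×3.13) = e^(−0.3380) = 0.7132; e^(−k₂t) = e^(−2.933) = 0.05325.
C_S = 0.108×4.24/(0.937−0.108) × (0.7132−0.05325) = 0.5524×0.6599 = 0.3645 mol/dm³.

0.365 mol/dm³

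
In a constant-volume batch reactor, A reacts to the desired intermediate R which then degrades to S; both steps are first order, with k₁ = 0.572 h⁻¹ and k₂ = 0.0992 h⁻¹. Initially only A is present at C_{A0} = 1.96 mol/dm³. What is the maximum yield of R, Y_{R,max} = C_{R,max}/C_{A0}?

At the optimum, C_{R,max}/C_{A0} = (k₁/k₂)^[k₂/(k₂−k₁)].
= (0.572/0.0992)^(0.0992/(0.0992−0.572)) = (5.766)^(-0.2098) = 0.6924.

0.692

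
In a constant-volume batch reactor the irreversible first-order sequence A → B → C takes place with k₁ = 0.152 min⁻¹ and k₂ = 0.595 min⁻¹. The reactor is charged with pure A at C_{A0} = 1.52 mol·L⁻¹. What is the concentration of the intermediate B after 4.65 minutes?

For first-order series with pure A initially, C_B(t) = k₁C_{A0}/(k₂−k₁)·(e^(−k₁t) − e^(−k₂t)).
e^(−k₁t) = e^(−0.152×4.65) = e^(−0.7068) = 0.4932; e^(−k₂t) = e^(−2.767) = 0.06287.
C_B = 0.152×1.52/(0.595−0.152) × (0.4932−0.06287) = 0.5215×0.4304 = 0.2244 mol·L⁻¹.

0.224 mol·L⁻¹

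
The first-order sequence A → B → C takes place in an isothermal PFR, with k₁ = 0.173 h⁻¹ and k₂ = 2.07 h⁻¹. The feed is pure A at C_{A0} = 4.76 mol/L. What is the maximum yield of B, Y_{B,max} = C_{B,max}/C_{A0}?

For a first-order series the maximum intermediate yield is C_{B,max}/C_{A0} = (k₁/k₂)^[k₂/(k₂−k₁)].
= (0.173/2.07)^(2.07/(2.07−0.173)) = (0.08357)^(1.091) = 0.06665.

0.0666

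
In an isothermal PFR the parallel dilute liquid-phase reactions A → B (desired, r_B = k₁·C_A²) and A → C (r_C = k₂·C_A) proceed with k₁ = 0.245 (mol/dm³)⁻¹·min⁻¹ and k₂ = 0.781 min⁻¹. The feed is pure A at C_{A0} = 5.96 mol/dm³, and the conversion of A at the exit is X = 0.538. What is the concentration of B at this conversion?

C_A = C_{A0}(1−X) = 2.754 mol/dm³.
Along a PFR/batch, dC_C/dC_A = −r_C/(r_B+r_C) = −k₂/(k₂+k₁·C_A).
Integrating from C_{A0} to C_A: C_C = (0.781/0.245)·ln[(0.781+0.245·5.96)/(0.781+0.245·2.75)] = 3.188·ln(2.241/1.456) = 1.376 mol/dm³.
Then C_B = (C_{A0}−C_A) − C_C = 3.206 − 1.376 = 1.831 mol/dm³.

1.83 mol/dm³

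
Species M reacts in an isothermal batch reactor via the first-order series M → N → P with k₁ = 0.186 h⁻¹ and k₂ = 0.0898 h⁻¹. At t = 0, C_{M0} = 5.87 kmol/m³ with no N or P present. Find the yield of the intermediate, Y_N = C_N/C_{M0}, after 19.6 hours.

0.282

For first-order series with pure M initially, C_N(t) = k₁C_{M0}/(k₂−k₁)·(e^(−k₁t) − e^(−k₂t)).
e^(−k₁t) = e^(−0.186×19.6) = e^(−3.646) = 0.02611; e^(−k₂t) = e^(−1.760) = 0.1720.
C_N = 0.186×5.87/(0.0898−0.186) × (0.02611−0.1720) = (-11.35)×(-0.1459) = 1.656 kmol/m³.
Y_N = C_N/C_{M0} = 1.656/5.87 = 0.282.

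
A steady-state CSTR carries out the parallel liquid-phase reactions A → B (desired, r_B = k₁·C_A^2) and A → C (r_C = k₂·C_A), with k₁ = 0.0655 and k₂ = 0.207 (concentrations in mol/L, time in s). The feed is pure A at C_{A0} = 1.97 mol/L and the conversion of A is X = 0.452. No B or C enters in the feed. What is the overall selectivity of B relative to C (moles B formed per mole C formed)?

0.342

Exit C_A = C_{A0}(1−X) = 1.97×0.548 = 1.080 mol/L.
A CSTR operates uniformly at the exit composition, giving r_B = 0.07634 and r_C = 0.2235 (each k·C_A^n at C_A = 1.080).
Overall selectivity = C_B/C_C = r_Bτ/(r_Cτ) = r_B/r_C = 0.342.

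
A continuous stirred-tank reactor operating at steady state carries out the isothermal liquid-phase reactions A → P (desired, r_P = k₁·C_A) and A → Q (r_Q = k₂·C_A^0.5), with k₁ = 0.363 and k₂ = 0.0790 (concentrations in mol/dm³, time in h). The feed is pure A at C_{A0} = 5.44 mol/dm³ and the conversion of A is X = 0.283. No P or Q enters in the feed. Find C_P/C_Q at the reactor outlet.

Exit C_A = C_{A0}(1−X) = 5.44×0.717 = 3.900 mol/dm³.
A CSTR operates uniformly at the exit composition, giving r_P = 1.416 and r_Q = 0.1560 (each k·C_A^n at C_A = 3.900).
Overall selectivity = C_P/C_Q = r_Pτ/(r_Qτ) = r_P/r_Q = 9.07.

9.07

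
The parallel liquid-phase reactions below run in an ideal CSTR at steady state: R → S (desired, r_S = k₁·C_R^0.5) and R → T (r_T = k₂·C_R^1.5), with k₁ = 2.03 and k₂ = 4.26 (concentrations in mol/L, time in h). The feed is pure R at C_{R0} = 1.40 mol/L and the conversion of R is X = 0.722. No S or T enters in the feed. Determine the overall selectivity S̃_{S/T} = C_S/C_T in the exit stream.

Exit C_R = C_{R0}(1−X) = 1.40×0.278 = 0.3892 mol/L.
Rates in a CSTR are evaluated at the outlet concentration: r_S = 2.03×0.3892^0.5 = 1.266, r_T = 4.26×0.3892^1.5 = 1.034.
Overall selectivity = C_S/C_T = r_Sτ/(r_Tτ) = r_S/r_T = 1.22.

1.22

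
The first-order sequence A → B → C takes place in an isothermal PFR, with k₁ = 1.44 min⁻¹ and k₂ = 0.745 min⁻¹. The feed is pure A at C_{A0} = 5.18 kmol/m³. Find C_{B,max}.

2.56 kmol/m³

Evaluating C_B at τ_opt = ln(k₂/k₁)/(k₂−k₁) gives C_{B,max}/C_{A0} = (k₁/k₂)^[k₂/(k₂−k₁)].
= (1.44/0.745)^(0.745/(0.745−1.44)) = (1.933)^(-1.072) = 0.4934.
C_{B,max} = 0.4934×5.18 = 2.56 kmol/m³.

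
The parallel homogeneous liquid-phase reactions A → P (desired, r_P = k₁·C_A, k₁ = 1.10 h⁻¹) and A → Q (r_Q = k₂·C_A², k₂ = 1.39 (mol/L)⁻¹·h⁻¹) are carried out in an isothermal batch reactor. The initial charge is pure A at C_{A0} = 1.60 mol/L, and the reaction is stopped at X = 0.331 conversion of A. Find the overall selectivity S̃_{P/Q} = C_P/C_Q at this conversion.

C_A = C_{A0}(1−X) = 1.070 mol/L.
Along a PFR/batch, dC_P/dC_A = −r_P/(r_P+r_Q) = −k₁/(k₁+k₂·C_A).
Integrating from C_{A0} to C_A: C_P = (1.10/1.39)·ln[(1.10+1.39·1.60)/(1.10+1.39·1.07)] = 0.7914·ln(3.324/2.588) = 0.1981 mol/L.
C_Q = (C_{A0}−C_A)−C_P = 0.3315 mol/L; S̃_{P/Q} = 0.1981/0.3315 = 0.598.

0.598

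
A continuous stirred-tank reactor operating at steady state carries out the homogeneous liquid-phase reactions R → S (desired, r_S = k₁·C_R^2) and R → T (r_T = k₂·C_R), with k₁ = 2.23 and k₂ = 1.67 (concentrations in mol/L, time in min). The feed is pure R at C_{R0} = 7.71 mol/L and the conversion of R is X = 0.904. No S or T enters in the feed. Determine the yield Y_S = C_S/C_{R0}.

Exit C_R = C_{R0}(1−X) = 7.71×0.0960 = 0.7402 mol/L.
Rates in a CSTR are evaluated at the outlet concentration: r_S = 2.23×0.7402^2 = 1.222, r_T = 1.67×0.7402 = 1.236.
Fraction of consumed R going to S: r_S/(r_S+r_T) = 0.4971.
C_S = 0.4971·C_{R0}·X = 0.4971×7.71×0.904 = 3.46 mol/L; Y_S = C_S/C_{R0} = 0.449.

0.449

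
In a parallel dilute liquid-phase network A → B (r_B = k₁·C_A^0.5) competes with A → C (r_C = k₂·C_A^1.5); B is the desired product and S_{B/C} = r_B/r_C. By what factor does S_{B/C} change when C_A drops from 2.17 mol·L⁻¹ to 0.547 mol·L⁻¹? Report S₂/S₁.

S_{B/C} = (k₁/k₂)·C_A⁻¹, so S₂/S₁ = (C_{A,2}/C_{A,1})⁻¹.
= 2.17/0.547 = 3.97.

3.97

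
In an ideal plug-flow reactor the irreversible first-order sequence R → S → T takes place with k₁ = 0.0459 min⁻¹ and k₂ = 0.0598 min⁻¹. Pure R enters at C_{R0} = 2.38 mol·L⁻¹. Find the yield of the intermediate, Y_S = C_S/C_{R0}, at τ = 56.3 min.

Solving the coupled first-order balances gives C_S(τ) = [k₁/(k₂−k₁)]·C_{R0}·(e^(−k₁τ) − e^(−k₂τ)).
e^(−k₁τ) = e^(−0.0459×56.3) = e^(−2.584) = 0.07546; e^(−k₂τ) = e^(−3.367) = 0.03450.
C_S = 0.0459×2.38/(0.0598−0.0459) × (0.07546−0.03450) = 7.859×0.04096 = 0.3219 mol·L⁻¹.
Y_S = C_S/C_{R0} = 0.3219/2.38 = 0.135.

0.135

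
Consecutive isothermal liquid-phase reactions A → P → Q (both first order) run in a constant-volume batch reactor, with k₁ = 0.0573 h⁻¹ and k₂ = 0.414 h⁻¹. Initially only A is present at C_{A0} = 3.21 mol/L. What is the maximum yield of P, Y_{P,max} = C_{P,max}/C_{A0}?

0.101

Evaluating C_P at t_opt = ln(k₂/k₁)/(k₂−k₁) gives C_{P,max}/C_{A0} = (k₁/k₂)^[k₂/(k₂−k₁)].
= (0.0573/0.414)^(0.414/(0.414−0.0573)) = (0.1384)^(1.161) = 0.1007.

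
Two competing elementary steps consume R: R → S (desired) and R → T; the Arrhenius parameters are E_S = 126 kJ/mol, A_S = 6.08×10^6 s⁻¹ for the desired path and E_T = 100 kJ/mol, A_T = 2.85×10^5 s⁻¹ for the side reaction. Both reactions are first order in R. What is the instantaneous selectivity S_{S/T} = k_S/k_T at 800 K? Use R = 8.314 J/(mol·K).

Since both paths have the same order in R, the concentration cancels and S_{S/T} = k_S/k_T = (A_S/A_T)·exp[(E_T−E_S)/(RT)].
(E_T−E_S)/(RT) = (100−126)×10³/(8.314×800) = -26000/6651 = -3.909.
k_S/k_T = (6.08×10^6/2.85×10^5)·exp(-3.909) = 21.33 × 0.02006 = 0.428.
Since E_S > E_T, raising the temperature improves selectivity toward S.

0.428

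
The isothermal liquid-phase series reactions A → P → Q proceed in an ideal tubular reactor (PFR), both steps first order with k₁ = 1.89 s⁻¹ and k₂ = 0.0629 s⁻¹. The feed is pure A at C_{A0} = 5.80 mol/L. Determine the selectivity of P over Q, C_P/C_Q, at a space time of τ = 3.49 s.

4.89

The intermediate concentration in a first-order A→B→C sequence is C_P = k₁C_{A0}(e^(−k₁τ) − e^(−k₂τ))/(k₂−k₁).
e^(−k₁τ) = e^(−1.89×3.49) = e^(−6.596) = 0.001366; e^(−k₂τ) = e^(−0.2195) = 0.8029.
C_P = 1.89×5.80/(0.0629−1.89) × (0.001366−0.8029) = (-6.000)×(-0.8015) = 4.809 mol/L.
C_A = C_{A0}e^(−k₁τ) = 0.007921 mol/L, so C_Q = C_{A0}−C_A−C_P = 0.9831 mol/L; C_P/C_Q = 4.89.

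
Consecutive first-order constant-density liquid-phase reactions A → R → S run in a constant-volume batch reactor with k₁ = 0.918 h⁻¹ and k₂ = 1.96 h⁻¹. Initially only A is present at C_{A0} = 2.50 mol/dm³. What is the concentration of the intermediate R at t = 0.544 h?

For first-order series with pure A initially, C_R(t) = k₁C_{A0}/(k₂−k₁)·(e^(−k₁t) − e^(−k₂t)).
e^(−k₁t) = e^(−0.918×0.544) = e^(−0.4994) = 0.6069; e^(−k₂t) = e^(−1.066) = 0.3443.
C_R = 0.918×2.50/(1.96−0.918) × (0.6069−0.3443) = 2.202×0.2626 = 0.5784 mol/dm³.

0.578 mol/dm³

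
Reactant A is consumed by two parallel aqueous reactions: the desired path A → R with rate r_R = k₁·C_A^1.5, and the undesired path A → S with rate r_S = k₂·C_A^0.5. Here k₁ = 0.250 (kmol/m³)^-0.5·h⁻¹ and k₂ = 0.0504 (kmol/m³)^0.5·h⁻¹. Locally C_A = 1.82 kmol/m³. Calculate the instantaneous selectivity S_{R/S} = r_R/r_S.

9.03

S_{R/S} = r_R/r_S = (k₁·C_A^1.5)/(k₂·C_A^0.5) = (k₁/k₂)·C_A.
= (0.250×1.820^1.5) / (0.0504×1.820^0.5) = 0.6138/0.06799 = 9.03.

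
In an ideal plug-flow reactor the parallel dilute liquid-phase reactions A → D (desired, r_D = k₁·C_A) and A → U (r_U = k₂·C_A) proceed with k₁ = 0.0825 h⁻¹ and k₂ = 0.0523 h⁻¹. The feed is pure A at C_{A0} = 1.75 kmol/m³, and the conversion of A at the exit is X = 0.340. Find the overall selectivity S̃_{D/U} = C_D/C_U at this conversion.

C_A = C_{A0}(1−X) = 1.155 kmol/m³.
Both paths are first order in A, so the instantaneous fraction to D is constant: dC_D/d(−C_A) = k₁/(k₁+k₂) = 0.6120.
C_D = 0.6120·(C_{A0}−C_A) = 0.6120×0.5950 = 0.364 kmol/m³.
C_U = (C_{A0}−C_A)−C_D = 0.2308 kmol/m³; S̃_{D/U} = 0.3642/0.2308 = 1.58.

1.58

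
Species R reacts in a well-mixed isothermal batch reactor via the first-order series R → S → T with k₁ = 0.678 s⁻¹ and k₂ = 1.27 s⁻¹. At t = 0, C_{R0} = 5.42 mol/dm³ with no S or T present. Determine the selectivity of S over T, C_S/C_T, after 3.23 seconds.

Solving the coupled first-order balances gives C_S(t) = [k₁/(k₂−k₁)]·C_{R0}·(e^(−k₁t) − e^(−k₂t)).
e^(−k₁t) = e^(−0.678×3.23) = e^(−2.190) = 0.1119; e^(−k₂t) = e^(−4.102) = 0.01654.
C_S = 0.678×5.42/(1.27−0.678) × (0.1119−0.01654) = 6.207×0.09539 = 0.5921 mol/dm³.
C_R = C_{R0}e^(−k₁t) = 0.6066 mol/dm³, so C_T = C_{R0}−C_R−C_S = 4.221 mol/dm³; C_S/C_T = 0.140.

0.140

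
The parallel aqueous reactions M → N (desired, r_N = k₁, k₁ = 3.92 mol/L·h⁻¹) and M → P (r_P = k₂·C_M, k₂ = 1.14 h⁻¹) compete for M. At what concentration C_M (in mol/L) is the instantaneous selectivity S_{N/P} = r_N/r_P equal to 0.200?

17.2 mol/L

S_{N/P} = (k₁/k₂)·C_M⁻¹ ⇒ C_M = (S·k₂/k₁)^(-1).
= (0.200×1.14/3.92)^(-1) = (0.05816)^(-1) = 17.2 mol/L.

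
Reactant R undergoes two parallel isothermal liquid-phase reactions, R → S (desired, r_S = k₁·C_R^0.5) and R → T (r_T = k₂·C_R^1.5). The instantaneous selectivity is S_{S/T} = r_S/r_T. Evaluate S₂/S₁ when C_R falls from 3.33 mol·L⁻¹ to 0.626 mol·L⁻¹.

S_{S/T} = (k₁/k₂)·C_R⁻¹, so S₂/S₁ = (C_{R,2}/C_{R,1})⁻¹.
= 3.33/0.626 = 5.32.

5.32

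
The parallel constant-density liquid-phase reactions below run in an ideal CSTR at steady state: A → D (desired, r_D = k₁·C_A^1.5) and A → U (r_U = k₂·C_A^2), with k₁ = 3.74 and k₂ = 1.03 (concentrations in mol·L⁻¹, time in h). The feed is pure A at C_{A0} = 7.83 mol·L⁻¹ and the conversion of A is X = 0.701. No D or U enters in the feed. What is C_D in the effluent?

3.86 mol·L⁻¹

Exit C_A = C_{A0}(1−X) = 7.83×0.299 = 2.341 mol·L⁻¹.
A CSTR operates uniformly at the exit composition, giving r_D = 13.40 and r_U = 5.646 (each k·C_A^n at C_A = 2.341).
Fraction of consumed A going to D: r_D/(r_D+r_U) = 0.7035.
C_D = 0.7035·C_{A0}·X = 0.7035×7.83×0.701 = 3.86 mol·L⁻¹.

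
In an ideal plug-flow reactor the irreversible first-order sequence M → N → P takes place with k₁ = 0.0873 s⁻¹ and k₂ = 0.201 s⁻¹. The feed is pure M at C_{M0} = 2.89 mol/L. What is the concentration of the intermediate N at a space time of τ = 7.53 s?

0.661 mol/L

For first-order series with pure M initially, C_N(τ) = k₁C_{M0}/(k₂−k₁)·(e^(−k₁τ) − e^(−k₂τ)).
e^(−k₁τ) = e^(−0.0873×7.53) = e^(−0.6574) = 0.5182; e^(−k₂τ) = e^(−1.514) = 0.2201.
C_N = 0.0873×2.89/(0.201−0.0873) × (0.5182−0.2201) = 2.219×0.2981 = 0.6614 mol/L.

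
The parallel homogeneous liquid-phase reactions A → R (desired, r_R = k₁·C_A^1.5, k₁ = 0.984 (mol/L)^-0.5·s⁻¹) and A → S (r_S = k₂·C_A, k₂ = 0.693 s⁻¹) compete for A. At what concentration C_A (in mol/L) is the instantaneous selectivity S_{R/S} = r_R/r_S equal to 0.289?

S_{R/S} = (k₁/k₂)·C_A^0.5 ⇒ C_A = (S·k₂/k₁)^(2).
= (0.289×0.693/0.984)^(2) = (0.2035)^(2) = 0.0414 mol/L.

0.0414 mol/L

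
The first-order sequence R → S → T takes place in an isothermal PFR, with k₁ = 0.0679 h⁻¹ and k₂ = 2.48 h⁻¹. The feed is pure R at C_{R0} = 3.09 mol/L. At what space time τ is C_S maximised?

1.49 h

Setting dC_S/dτ = 0 gives τ_opt = ln(k₂/k₁)/(k₂−k₁).
= ln(2.48/0.0679)/(2.48−0.0679) = ln(36.52)/2.412 = 3.598/2.412 = 1.49 h.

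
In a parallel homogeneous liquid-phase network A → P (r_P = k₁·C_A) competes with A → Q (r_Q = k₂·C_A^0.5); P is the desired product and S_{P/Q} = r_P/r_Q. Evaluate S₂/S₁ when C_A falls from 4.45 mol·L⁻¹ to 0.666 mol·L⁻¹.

S_{P/Q} = (k₁/k₂)·C_A^0.5, so S₂/S₁ = (C_{A,2}/C_{A,1})^0.5.
= (0.666/4.45)^0.5 = (0.1497)^0.5 = 0.387.
Selectivity toward P falls as C_A falls — high-concentration operation is favoured.

0.387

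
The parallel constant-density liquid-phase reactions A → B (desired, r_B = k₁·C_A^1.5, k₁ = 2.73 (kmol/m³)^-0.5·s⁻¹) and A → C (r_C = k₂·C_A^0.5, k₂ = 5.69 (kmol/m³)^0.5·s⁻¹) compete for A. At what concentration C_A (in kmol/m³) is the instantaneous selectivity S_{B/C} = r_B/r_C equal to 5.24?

10.9 kmol/m³

S_{B/C} = (k₁/k₂)·C_A ⇒ C_A = S·k₂/k₁.
= 5.24×5.69/2.73 = 10.9 kmol/m³.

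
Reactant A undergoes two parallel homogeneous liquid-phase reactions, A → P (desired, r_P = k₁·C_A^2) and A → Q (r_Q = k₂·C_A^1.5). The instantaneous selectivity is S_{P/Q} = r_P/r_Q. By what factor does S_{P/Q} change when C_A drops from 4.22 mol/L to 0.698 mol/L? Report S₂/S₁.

0.407

S_{P/Q} = (k₁/k₂)·C_A^0.5, so S₂/S₁ = (C_{A,2}/C_{A,1})^0.5.
= (0.698/4.22)^0.5 = (0.1654)^0.5 = 0.407.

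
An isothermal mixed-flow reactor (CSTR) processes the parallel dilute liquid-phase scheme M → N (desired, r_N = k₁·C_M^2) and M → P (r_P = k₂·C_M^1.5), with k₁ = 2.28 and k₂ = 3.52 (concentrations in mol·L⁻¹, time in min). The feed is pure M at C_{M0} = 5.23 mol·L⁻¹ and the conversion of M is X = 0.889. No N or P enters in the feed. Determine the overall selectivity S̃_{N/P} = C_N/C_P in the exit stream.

0.494

Exit C_M = C_{M0}(1−X) = 5.23×0.111 = 0.5805 mol·L⁻¹.
A CSTR operates uniformly at the exit composition, giving r_N = 0.7684 and r_P = 1.557 (each k·C_M^n at C_M = 0.5805).
Overall selectivity = C_N/C_P = r_Nτ/(r_Pτ) = r_N/r_P = 0.494.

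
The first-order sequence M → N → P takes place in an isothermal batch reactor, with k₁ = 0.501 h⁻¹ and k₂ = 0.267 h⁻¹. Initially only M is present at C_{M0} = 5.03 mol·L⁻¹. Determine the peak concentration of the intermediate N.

2.45 mol·L⁻¹

At the optimum, C_{N,max}/C_{M0} = (k₁/k₂)^[k₂/(k₂−k₁)].
= (0.501/0.267)^(0.267/(0.267−0.501)) = (1.876)^(-1.141) = 0.4877.
C_{N,max} = 0.4877×5.03 = 2.45 mol·L⁻¹.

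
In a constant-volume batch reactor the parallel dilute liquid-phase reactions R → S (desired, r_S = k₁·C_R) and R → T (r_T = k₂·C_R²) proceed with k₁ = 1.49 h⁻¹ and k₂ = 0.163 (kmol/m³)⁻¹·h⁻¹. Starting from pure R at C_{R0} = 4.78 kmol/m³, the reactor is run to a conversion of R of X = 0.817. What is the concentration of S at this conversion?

3.01 kmol/m³

C_R = C_{R0}(1−X) = 0.8747 kmol/m³.
Along a PFR/batch, dC_S/dC_R = −r_S/(r_S+r_T) = −k₁/(k₁+k₂·C_R).
Integrating from C_{R0} to C_R: C_S = (1.49/0.163)·ln[(1.49+0.163·4.78)/(1.49+0.163·0.875)] = 9.141·ln(2.269/1.633) = 3.010 kmol/m³.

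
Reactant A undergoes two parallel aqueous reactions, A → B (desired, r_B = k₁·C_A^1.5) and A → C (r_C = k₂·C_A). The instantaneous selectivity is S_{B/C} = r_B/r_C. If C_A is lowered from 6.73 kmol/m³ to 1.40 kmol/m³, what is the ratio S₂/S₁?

0.456

S_{B/C} = (k₁/k₂)·C_A^0.5, so S₂/S₁ = (C_{A,2}/C_{A,1})^0.5.
= (1.40/6.73)^0.5 = (0.2080)^0.5 = 0.456.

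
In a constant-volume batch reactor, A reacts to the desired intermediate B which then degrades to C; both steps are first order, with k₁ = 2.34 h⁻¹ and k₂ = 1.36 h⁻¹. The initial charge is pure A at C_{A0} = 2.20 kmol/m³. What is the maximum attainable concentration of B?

Evaluating C_B at t_opt = ln(k₂/k₁)/(k₂−k₁) gives C_{B,max}/C_{A0} = (k₁/k₂)^[k₂/(k₂−k₁)].
= (2.34/1.36)^(1.36/(1.36−2.34)) = (1.721)^(-1.388) = 0.4709.
C_{B,max} = 0.4709×2.20 = 1.04 kmol/m³.

1.04 kmol/m³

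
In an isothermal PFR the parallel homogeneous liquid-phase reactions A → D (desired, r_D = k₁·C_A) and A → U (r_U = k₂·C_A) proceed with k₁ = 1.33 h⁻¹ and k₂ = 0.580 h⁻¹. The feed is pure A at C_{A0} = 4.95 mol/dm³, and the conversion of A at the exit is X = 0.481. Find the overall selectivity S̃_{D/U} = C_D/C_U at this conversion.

C_A = C_{A0}(1−X) = 2.569 mol/dm³.
Both paths are first order in A, so the instantaneous fraction to D is constant: dC_D/d(−C_A) = k₁/(k₁+k₂) = 0.6963.
C_D = 0.6963·(C_{A0}−C_A) = 0.6963×2.381 = 1.66 mol/dm³.
C_U = (C_{A0}−C_A)−C_D = 0.7230 mol/dm³; S̃_{D/U} = 1.658/0.7230 = 2.29.

2.29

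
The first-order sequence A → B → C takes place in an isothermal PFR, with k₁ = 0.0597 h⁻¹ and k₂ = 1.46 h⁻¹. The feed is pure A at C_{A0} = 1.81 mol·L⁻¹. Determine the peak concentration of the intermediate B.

At the optimum, C_{B,max}/C_{A0} = (k₁/k₂)^[k₂/(k₂−k₁)].
= (0.0597/1.46)^(1.46/(1.46−0.0597)) = (0.04089)^(1.043) = 0.03568.
C_{B,max} = 0.03568×1.81 = 0.0646 mol·L⁻¹.

0.0646 mol·L⁻¹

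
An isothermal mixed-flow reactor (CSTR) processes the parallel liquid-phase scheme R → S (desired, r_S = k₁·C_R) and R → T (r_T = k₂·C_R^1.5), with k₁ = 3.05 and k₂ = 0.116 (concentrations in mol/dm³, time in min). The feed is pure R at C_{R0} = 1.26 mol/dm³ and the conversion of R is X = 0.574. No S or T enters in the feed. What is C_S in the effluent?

0.704 mol/dm³

Exit C_R = C_{R0}(1−X) = 1.26×0.426 = 0.5368 mol/dm³.
In a CSTR the entire volume is at exit conditions, so r_S = 3.05×0.5368 = 1.637 and r_T = 0.116×0.5368^1.5 = 0.04562.
Fraction of consumed R going to S: r_S/(r_S+r_T) = 0.9729.
C_S = 0.9729·C_{R0}·X = 0.9729×1.26×0.574 = 0.704 mol/dm³.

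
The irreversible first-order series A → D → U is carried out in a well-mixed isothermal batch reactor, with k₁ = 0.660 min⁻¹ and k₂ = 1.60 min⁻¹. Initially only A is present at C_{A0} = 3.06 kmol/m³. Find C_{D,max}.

0.678 kmol/m³

Evaluating C_D at t_opt = ln(k₂/k₁)/(k₂−k₁) gives C_{D,max}/C_{A0} = (k₁/k₂)^[k₂/(k₂−k₁)].
= (0.660/1.60)^(1.60/(1.60−0.660)) = (0.4125)^(1.702) = 0.2215.
C_{D,max} = 0.2215×3.06 = 0.678 kmol/m³.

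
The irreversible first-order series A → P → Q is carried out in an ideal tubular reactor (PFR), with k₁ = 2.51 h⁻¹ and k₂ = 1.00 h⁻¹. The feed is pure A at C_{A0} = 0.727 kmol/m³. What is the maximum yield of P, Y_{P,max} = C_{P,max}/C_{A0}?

For a first-order series the maximum intermediate yield is C_{P,max}/C_{A0} = (k₁/k₂)^[k₂/(k₂−k₁)].
= (2.51/1.00)^(1.00/(1.00−2.51)) = (2.510)^(-0.6623) = 0.5436.

0.544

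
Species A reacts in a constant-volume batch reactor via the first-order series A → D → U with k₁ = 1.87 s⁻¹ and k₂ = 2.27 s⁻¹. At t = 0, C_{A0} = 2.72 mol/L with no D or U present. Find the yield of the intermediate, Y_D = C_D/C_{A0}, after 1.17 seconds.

0.196

The intermediate concentration in a first-order A→B→C sequence is C_D = k₁C_{A0}(e^(−k₁t) − e^(−k₂t))/(k₂−k₁).
e^(−k₁t) = e^(−1.87×1.17) = e^(−2.188) = 0.1122; e^(−k₂t) = e^(−2.656) = 0.07024.
C_D = 1.87×2.72/(2.27−1.87) × (0.1122−0.07024) = 12.72×0.04192 = 0.5330 mol/L.
Y_D = C_D/C_{A0} = 0.5330/2.72 = 0.196.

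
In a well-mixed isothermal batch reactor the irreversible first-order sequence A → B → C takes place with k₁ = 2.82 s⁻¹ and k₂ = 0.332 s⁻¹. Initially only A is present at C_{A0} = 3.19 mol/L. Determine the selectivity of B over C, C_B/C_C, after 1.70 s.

For first-order series with pure A initially, C_B(t) = k₁C_{A0}/(k₂−k₁)·(e^(−k₁t) − e^(−k₂t)).
e^(−k₁t) = e^(−2.82×1.70) = e^(−4.794) = 0.008279; e^(−k₂t) = e^(−0.5644) = 0.5687.
C_B = 2.82×3.19/(0.332−2.82) × (0.008279−0.5687) = (-3.616)×(-0.5604) = 2.026 mol/L.
C_A = C_{A0}e^(−k₁t) = 0.02641 mol/L, so C_C = C_{A0}−C_A−C_B = 1.137 mol/L; C_B/C_C = 1.78.

1.78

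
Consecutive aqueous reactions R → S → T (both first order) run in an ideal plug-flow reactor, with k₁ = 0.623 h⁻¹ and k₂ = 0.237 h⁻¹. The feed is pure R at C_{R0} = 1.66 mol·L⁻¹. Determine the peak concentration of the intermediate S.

Evaluating C_S at τ_opt = ln(k₂/k₁)/(k₂−k₁) gives C_{S,max}/C_{R0} = (k₁/k₂)^[k₂/(k₂−k₁)].
= (0.623/0.237)^(0.237/(0.237−0.623)) = (2.629)^(-0.6140) = 0.5524.
C_{S,max} = 0.5524×1.66 = 0.917 mol·L⁻¹.

0.917 mol·L⁻¹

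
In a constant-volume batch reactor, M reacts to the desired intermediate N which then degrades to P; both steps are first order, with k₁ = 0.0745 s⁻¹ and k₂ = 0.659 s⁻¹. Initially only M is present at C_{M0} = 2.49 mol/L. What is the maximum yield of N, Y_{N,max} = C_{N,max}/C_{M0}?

0.0856

Evaluating C_N at t_opt = ln(k₂/k₁)/(k₂−k₁) gives C_{N,max}/C_{M0} = (k₁/k₂)^[k₂/(k₂−k₁)].
= (0.0745/0.659)^(0.659/(0.659−0.0745)) = (0.1131)^(1.127) = 0.08563.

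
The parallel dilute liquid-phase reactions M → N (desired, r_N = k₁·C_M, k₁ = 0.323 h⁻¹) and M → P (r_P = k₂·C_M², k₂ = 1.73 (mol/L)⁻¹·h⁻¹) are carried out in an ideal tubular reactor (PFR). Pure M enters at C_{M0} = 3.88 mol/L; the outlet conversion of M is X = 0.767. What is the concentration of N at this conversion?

0.246 mol/L

C_M = C_{M0}(1−X) = 0.9040 mol/L.
Along a PFR/batch, dC_N/dC_M = −r_N/(r_N+r_P) = −k₁/(k₁+k₂·C_M).
Integrating from C_{M0} to C_M: C_N = (0.323/1.73)·ln[(0.323+1.73·3.88)/(0.323+1.73·0.904)] = 0.1867·ln(7.035/1.887) = 0.2457 mol/L.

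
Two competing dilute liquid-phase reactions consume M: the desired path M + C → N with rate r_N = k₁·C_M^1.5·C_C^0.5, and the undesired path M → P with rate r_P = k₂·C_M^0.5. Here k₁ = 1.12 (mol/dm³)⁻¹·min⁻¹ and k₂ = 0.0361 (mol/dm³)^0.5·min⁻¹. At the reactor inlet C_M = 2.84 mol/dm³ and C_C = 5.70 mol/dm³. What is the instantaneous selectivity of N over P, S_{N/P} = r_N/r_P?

S_{N/P} = r_N/r_P = (k₁·C_M^1.5·C_C^0.5)/(k₂·C_M^0.5) = (k₁/k₂)·C_M·C_C^0.5.
= (1.12×2.840^1.5×5.700^0.5) / (0.0361×2.840^0.5) = 12.80/0.06084 = 210.

210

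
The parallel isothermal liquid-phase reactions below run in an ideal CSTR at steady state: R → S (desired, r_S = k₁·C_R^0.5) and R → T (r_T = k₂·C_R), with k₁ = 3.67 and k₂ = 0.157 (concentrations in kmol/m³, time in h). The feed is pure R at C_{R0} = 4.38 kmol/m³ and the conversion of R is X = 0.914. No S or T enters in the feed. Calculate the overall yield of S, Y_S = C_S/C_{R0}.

Exit C_R = C_{R0}(1−X) = 4.38×0.0860 = 0.3767 kmol/m³.
In a CSTR the entire volume is at exit conditions, so r_S = 3.67×0.3767^0.5 = 2.252 and r_T = 0.157×0.3767 = 0.05914.
Fraction of consumed R going to S: r_S/(r_S+r_T) = 0.9744.
C_S = 0.9744·C_{R0}·X = 0.9744×4.38×0.914 = 3.90 kmol/m³; Y_S = C_S/C_{R0} = 0.891.

0.891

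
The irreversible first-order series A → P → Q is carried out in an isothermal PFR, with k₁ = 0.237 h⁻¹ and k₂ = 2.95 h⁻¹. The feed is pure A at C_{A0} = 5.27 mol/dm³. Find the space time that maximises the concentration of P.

For first-order series the maximum of C_P occurs at τ_opt = ln(k₂/k₁)/(k₂−k₁).
= ln(2.95/0.237)/(2.95−0.237) = ln(12.45)/2.713 = 2.522/2.713 = 0.929 h.

0.929 h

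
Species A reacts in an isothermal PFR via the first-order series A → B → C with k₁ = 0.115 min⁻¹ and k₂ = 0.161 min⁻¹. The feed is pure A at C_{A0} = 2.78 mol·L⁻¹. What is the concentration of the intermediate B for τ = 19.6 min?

0.433 mol·L⁻¹

Solving the coupled first-order balances gives C_B(τ) = [k₁/(k₂−k₁)]·C_{A0}·(e^(−k₁τ) − e^(−k₂τ)).
e^(−k₁τ) = e^(−0.115×19.6) = e^(−2.254) = 0.1050; e^(−k₂τ) = e^(−3.156) = 0.04261.
C_B = 0.115×2.78/(0.161−0.115) × (0.1050−0.04261) = 6.950×0.06237 = 0.4334 mol·L⁻¹.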